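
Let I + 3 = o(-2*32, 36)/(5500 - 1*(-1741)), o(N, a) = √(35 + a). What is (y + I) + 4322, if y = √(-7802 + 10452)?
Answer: 4319 + 5*√106 + √71/7241 ≈ 4370.5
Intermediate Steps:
y = 5*√106 (y = √2650 = 5*√106 ≈ 51.478)
I = -3 + √71/7241 (I = -3 + √(35 + 36)/(5500 - 1*(-1741)) = -3 + √71/(5500 + 1741) = -3 + √71/7241 ≈ -2.9988)
(y + I) + 4322 = (5*√106 + (-3 + √71/7241)) + 4322 = (-3 + 5*√106 + √71/7241) + 4322 = 4319 + 5*√106 + √71/7241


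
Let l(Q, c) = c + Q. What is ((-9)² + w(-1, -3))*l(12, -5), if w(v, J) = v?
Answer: 560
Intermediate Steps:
l(Q, c) = Q + c
((-9)² + w(-1, -3))*l(12, -5) = ((-9)² - 1)*(12 - 5) = (81 - 1)*7 = 80*7 = 560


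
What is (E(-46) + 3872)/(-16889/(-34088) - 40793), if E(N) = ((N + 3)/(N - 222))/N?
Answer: -203394458953/2142814273195 ≈ -0.094919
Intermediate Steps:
E(N) = (3 + N)/(N*(-222 + N)) (E(N) = ((3 + N)/(-222 + N))/N = (3 + N)/(N*(-222 + N)))
(E(-46) + 3872)/(-16889/(-34088) - 40793) = ((3 - 46)/((-46)*(-222 - 46)) + 3872)/(-16889/(-34088) - 40793) = (-1/46*(-43)/(-268) + 3872)/(-16889*(-1/34088) - 40793) = (-1/46*(-1/268)*(-43) + 3872)/(16889/34088 - 40793) = (-43/12328 + 3872)/(-1390534895/34088) = (47733973/12328)*(-34088/1390534895) = -203394458953/2142814273195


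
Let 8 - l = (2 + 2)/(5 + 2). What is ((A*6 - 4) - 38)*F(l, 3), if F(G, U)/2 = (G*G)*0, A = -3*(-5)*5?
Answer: 0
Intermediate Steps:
A = 75 (A = 15*5 = 75)
l = 52/7 (l = 8 - (2 + 2)/(5 + 2) = 8 - 4/7 = 52/7 ≈ 7.4286)
F(G, U) = 0 (F(G, U) = 2*((G*G)*0) = 2*(G²*0) = 2*0 = 0)
((A*6 - 4) - 38)*F(l, 3) = ((75*6 - 4) - 38)*0 = ((450 - 4) - 38)*0 = (446 - 38)*0 = 408*0 = 0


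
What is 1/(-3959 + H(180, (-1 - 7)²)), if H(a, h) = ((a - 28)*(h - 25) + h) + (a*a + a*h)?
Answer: 1/45953 ≈ 2.1761e-5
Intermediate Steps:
H(a, h) = h + a² + a*h + (-28 + a)*(-25 + h) (H(a, h) = ((-28 + a)*(-25 + h) + h) + (a² + a*h) = (h + (-28 + a)*(-25 + h)) + (a² + a*h) = h + a² + a*h + (-28 + a)*(-25 + h))
1/(-3959 + H(180, (-1 - 7)²)) = 1/(-3959 + (700 + 180² - 27*(-1 - 7)² - 25*180 + 2*180*(-1 - 7)²)) = 1/(-3959 + (700 + 32400 - 27*(-8)² - 4500 + 2*180*(-8)²)) = 1/(-3959 + (700 + 32400 - 27*64 - 4500 + 2*180*64)) = 1/(-3959 + (700 + 32400 - 1728 - 4500 + 23040)) = 1/(-3959 + 49912) = 1/45953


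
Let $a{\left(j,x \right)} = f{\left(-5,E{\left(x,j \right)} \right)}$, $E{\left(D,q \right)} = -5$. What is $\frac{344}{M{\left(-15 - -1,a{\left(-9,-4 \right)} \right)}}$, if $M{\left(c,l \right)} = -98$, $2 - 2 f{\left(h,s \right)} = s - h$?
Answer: $- \frac{172}{49} \approx -3.5102$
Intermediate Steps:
$f{\left(h,s \right)} = 1 + \frac{h}{2} - \frac{s}{2}$ ($f{\left(h,s \right)} = 1 - \frac{s - h}{2} = 1 + \left(\frac{h}{2} - \frac{s}{2}\right) = 1 + \frac{h}{2} - \frac{s}{2}$)
$a{\left(j,x \right)} = 1$ ($a{\left(j,x \right)} = 1 + \frac{1}{2} \left(-5\right) - - \frac{5}{2} = 1 - \frac{5}{2} + \frac{5}{2} = 1$)
$\frac{344}{M{\left(-15 - -1,a{\left(-9,-4 \right)} \right)}} = \frac{344}{-98} = 344 \left(- \frac{1}{98}\right) = - \frac{172}{49}$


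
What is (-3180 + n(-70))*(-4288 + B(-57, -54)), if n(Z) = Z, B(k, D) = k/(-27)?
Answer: 125362250/9 ≈ 1.3929e+7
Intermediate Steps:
B(k, D) = -k/27 (B(k, D) = k*(-1/27) = -k/27)
(-3180 + n(-70))*(-4288 + B(-57, -54)) = (-3180 - 70)*(-4288 - 1/27*(-57)) = -3250*(-4288 + 19/9) = -3250*(-38573/9) = 125362250/9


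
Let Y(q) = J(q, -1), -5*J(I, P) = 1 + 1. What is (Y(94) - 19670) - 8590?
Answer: -141302/5 ≈ -28260.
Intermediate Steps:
J(I, P) = -⅖ (J(I, P) = -(1 + 1)/5 = -⅕*2 = -⅖)
Y(q) = -⅖
(Y(94) - 19670) - 8590 = (-⅖ - 19670) - 8590 = -98352/5 - 8590 = -141302/5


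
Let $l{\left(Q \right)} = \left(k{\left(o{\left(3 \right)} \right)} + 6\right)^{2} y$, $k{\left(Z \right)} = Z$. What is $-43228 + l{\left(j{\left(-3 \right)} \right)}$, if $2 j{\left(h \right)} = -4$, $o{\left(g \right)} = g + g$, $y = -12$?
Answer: $-44956$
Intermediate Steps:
$o{\left(g \right)} = 2 g$
$j{\left(h \right)} = -2$ ($j{\left(h \right)} = \frac{1}{2} \left(-4\right) = -2$)
$l{\left(Q \right)} = -1728$ ($l{\left(Q \right)} = \left(2 \cdot 3 + 6\right)^{2} \left(-12\right) = \left(6 + 6\right)^{2} \left(-12\right) = 12^{2} \left(-12\right) = 144 \left(-12\right) = -1728$)
$-43228 + l{\left(j{\left(-3 \right)} \right)} = -43228 - 1728 = -44956$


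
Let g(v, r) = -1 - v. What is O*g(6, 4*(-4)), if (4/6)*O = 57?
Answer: -1197/2 ≈ -598.50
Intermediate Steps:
O = 171/2 (O = (3/2)*57 = 171/2 ≈ 85.500)
O*g(6, 4*(-4)) = 171*(-1 - 1*6)/2 = 171*(-1 - 6)/2 = (171/2)*(-7) = -1197/2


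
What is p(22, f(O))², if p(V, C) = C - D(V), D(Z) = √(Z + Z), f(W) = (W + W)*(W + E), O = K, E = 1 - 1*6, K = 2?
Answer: 188 + 48*√11 ≈ 347.20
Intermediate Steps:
E = -5 (E = 1 - 6 = -5)
O = 2
f(W) = 2*W*(-5 + W) (f(W) = (W + W)*(W - 5) = (2*W)*(-5 + W) = 2*W*(-5 + W))
D(Z) = √2*√Z (D(Z) = √(2*Z) = √2*√Z)
p(V, C) = C - √2*√V
p(22, f(O))² = (2*2*(-5 + 2) - √2*√22)² = (2*2*(-3) - 2*√11)² = (-12 - 2*√11)²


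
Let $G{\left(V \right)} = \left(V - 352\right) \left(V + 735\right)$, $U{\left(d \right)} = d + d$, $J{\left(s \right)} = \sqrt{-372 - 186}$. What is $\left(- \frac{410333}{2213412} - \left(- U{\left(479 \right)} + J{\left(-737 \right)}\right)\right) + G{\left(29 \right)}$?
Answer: $- \frac{544088067701}{2213412} - 3 i \sqrt{62} \approx -2.4581 \cdot 10^{5} - 23.622 i$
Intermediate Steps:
$J{\left(s \right)} = 3 i \sqrt{62}$ ($J{\left(s \right)} = \sqrt{-558} = 3 i \sqrt{62}$)
$U{\left(d \right)} = 2 d$
$G{\left(V \right)} = \left(-352 + V\right) \left(735 + V\right)$
$\left(- \frac{410333}{2213412} - \left(- U{\left(479 \right)} + J{\left(-737 \right)}\right)\right) + G{\left(29 \right)} = \left(- \frac{410333}{2213412} + \left(2 \cdot 479 - 3 i \sqrt{62}\right)\right) + \left(-258720 + 29^{2} + 383 \cdot 29\right) = \left(\left(-410333\right) \frac{1}{2213412} + \left(958 - 3 i \sqrt{62}\right)\right) + \left(-258720 + 841 + 11107\right) = \left(- \frac{410333}{2213412} + \left(958 - 3 i \sqrt{62}\right)\right) - 246772 = \left(\frac{2120038363}{2213412} - 3 i \sqrt{62}\right) - 246772 = - \frac{544088067701}{2213412} - 3 i \sqrt{62}$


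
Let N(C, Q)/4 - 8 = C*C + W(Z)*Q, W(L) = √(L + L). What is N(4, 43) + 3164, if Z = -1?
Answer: 3260 + 172*I*√2 ≈ 3260.0 + 243.24*I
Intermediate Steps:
W(L) = √2*√L (W(L) = √(2*L) = √2*√L)
N(C, Q) = 32 + 4*C² + 4*I*Q*√2 (N(C, Q) = 32 + 4*(C*C + (√2*√(-1))*Q) = 32 + 4*(C² + (√2*I)*Q) = 32 + 4*(C² + (I*√2)*Q) = 32 + 4*(C² + I*Q*√2) = 32 + (4*C² + 4*I*Q*√2) = 32 + 4*C² + 4*I*Q*√2)
N(4, 43) + 3164 = (32 + 4*4² + 4*I*43*√2) + 3164 = (32 + 4*16 + 172*I*√2) + 3164 = (32 + 64 + 172*I*√2) + 3164 = (96 + 172*I*√2) + 3164 = 3260 + 172*I*√2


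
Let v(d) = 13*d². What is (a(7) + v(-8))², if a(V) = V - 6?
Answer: 693889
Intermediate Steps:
a(V) = -6 + V
(a(7) + v(-8))² = ((-6 + 7) + 13*(-8)²)² = (1 + 13*64)² = (1 + 832)² = 833² = 693889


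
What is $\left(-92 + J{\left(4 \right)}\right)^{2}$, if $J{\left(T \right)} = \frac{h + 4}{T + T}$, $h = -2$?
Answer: $\frac{134689}{16} \approx 8418.1$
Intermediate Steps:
$J{\left(T \right)} = \frac{1}{T}$ ($J{\left(T \right)} = \frac{-2 + 4}{T + T} = \frac{2}{2 T} = 2 \frac{1}{2 T} = \frac{1}{T}$)
$\left(-92 + J{\left(4 \right)}\right)^{2} = \left(-92 + \frac{1}{4}\right)^{2} = \left(- \frac{367}{4}\right)^{2} = \frac{134689}{16}$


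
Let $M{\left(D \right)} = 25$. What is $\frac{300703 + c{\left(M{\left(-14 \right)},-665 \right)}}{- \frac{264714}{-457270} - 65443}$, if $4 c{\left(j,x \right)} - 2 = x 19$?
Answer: $- \frac{272116575665}{59849711792} \approx -4.5467$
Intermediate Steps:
$c{\left(j,x \right)} = \frac{1}{2} + \frac{19 x}{4}$ ($c{\left(j,x \right)} = \frac{1}{2} + \frac{x 19}{4} = \frac{1}{2} + \frac{19 x}{4}$)
$\frac{300703 + c{\left(M{\left(-14 \right)},-665 \right)}}{- \frac{264714}{-457270} - 65443} = \frac{300703 + \left(\frac{1}{2} + \frac{19}{4} \left(-665\right)\right)}{- \frac{264714}{-457270} - 65443} = \frac{300703 + \left(\frac{1}{2} - \frac{12635}{4}\right)}{\left(-264714\right) \left(- \frac{1}{457270}\right) - 65443} = \frac{300703 - \frac{12633}{4}}{\frac{132357}{228635} - 65443} = \frac{1190179}{4 \left(- \frac{14962427948}{228635}\right)} = \frac{1190179}{4} \left(- \frac{228635}{14962427948}\right) = - \frac{272116575665}{59849711792}$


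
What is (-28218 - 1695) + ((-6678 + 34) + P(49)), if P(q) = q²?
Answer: -34156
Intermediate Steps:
(-28218 - 1695) + ((-6678 + 34) + P(49)) = (-28218 - 1695) + ((-6678 + 34) + 49²) = -29913 + (-6644 + 2401) = -29913 - 4243 = -34156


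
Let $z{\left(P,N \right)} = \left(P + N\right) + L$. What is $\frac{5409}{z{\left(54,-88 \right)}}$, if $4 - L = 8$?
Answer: $- \frac{5409}{38} \approx -142.34$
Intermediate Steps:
$L = -4$ ($L = 4 - 8 = -4$)
$z{\left(P,N \right)} = -4 + N + P$ ($z{\left(P,N \right)} = \left(P + N\right) - 4 = \left(N + P\right) - 4 = -4 + N + P$)
$\frac{5409}{z{\left(54,-88 \right)}} = \frac{5409}{-4 - 88 + 54} = \frac{5409}{-38} = 5409 \left(- \frac{1}{38}\right) = - \frac{5409}{38}$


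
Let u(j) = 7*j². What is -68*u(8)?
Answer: -30464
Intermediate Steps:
-68*u(8) = -476*8² = -476*64 = -68*448 = -30464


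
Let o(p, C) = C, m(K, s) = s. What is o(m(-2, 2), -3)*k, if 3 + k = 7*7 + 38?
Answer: -252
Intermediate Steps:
k = 84 (k = -3 + (7*7 + 38) = -3 + (49 + 38) = -3 + 87 = 84)
o(m(-2, 2), -3)*k = -3*84 = -252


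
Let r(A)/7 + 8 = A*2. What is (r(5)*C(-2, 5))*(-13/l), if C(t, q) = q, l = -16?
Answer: 455/8 ≈ 56.875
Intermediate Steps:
r(A) = -56 + 14*A (r(A) = -56 + 7*(A*2) = -56 + 7*(2*A) = -56 + 14*A)
(r(5)*C(-2, 5))*(-13/l) = ((-56 + 14*5)*5)*(-13/(-16)) = ((-56 + 70)*5)*(-13*(-1/16)) = (14*5)*(13/16) = 70*(13/16) = 455/8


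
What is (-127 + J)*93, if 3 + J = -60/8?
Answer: -25575/2 ≈ -12788.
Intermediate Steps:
J = -21/2 (J = -3 - 60/8 = -3 - 60*⅛ = -3 - 15/2 = -21/2 ≈ -10.500)
(-127 + J)*93 = (-127 - 21/2)*93 = -275/2*93 = -25575/2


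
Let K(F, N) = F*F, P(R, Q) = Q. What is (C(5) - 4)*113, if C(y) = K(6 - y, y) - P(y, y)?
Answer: -904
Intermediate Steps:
K(F, N) = F²
C(y) = (6 - y)² - y
(C(5) - 4)*113 = (((-6 + 5)² - 1*5) - 4)*113 = (((-1)² - 5) - 4)*113 = ((1 - 5) - 4)*113 = (-4 - 4)*113 = -8*113 = -904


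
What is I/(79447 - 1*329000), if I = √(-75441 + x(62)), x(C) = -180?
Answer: -I*√75621/249553 ≈ -0.0011019*I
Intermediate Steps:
I = I*√75621 (I = √(-75441 - 180) = √(-75621) = I*√75621 ≈ 274.99*I)
I/(79447 - 1*329000) = (I*√75621)/(79447 - 1*329000) = (I*√75621)/(79447 - 329000) = (I*√75621)/(-249553) = (I*√75621)*(-1/249553) = -I*√75621/249553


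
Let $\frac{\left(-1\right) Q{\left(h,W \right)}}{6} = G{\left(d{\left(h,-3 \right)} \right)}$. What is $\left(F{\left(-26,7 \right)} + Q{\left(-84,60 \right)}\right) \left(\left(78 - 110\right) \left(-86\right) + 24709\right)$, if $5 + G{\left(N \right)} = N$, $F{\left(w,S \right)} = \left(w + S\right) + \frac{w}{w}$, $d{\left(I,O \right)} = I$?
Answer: $14169876$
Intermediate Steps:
$F{\left(w,S \right)} = 1 + S + w$ ($F{\left(w,S \right)} = \left(S + w\right) + 1 = 1 + S + w$)
$G{\left(N \right)} = -5 + N$
$Q{\left(h,W \right)} = 30 - 6 h$ ($Q{\left(h,W \right)} = - 6 \left(-5 + h\right) = 30 - 6 h$)
$\left(F{\left(-26,7 \right)} + Q{\left(-84,60 \right)}\right) \left(\left(78 - 110\right) \left(-86\right) + 24709\right) = \left(\left(1 + 7 - 26\right) + \left(30 - -504\right)\right) \left(\left(78 - 110\right) \left(-86\right) + 24709\right) = \left(-18 + \left(30 + 504\right)\right) \left(\left(-32\right) \left(-86\right) + 24709\right) = \left(-18 + 534\right) \left(2752 + 24709\right) = 516 \cdot 27461 = 14169876$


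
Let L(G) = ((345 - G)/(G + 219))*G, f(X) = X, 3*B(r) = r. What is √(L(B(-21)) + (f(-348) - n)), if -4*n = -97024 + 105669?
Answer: √20243085/106 ≈ 42.446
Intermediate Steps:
B(r) = r/3
L(G) = G*(345 - G)/(219 + G) (L(G) = ((345 - G)/(219 + G))*G = G*(345 - G)/(219 + G))
n = -8645/4 (n = -(-97024 + 105669)/4 = -¼*8645 = -8645/4 ≈ -2161.3)
√(L(B(-21)) + (f(-348) - n)) = √(((⅓)*(-21))*(345 - (-21)/3)/(219 + (⅓)*(-21)) + (-348 - 1*(-8645/4))) = √(-7*(345 - 1*(-7))/(219 - 7) + (-348 + 8645/4)) = √(-7*(345 + 7)/212 + 7253/4) = √(-7*1/212*352 + 7253/4) = √(-616/53 + 7253/4) = √(381945/212) = √20243085/106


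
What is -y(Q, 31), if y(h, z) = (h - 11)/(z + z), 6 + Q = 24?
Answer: -7/62 ≈ -0.11290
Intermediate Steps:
Q = 18 (Q = -6 + 24 = 18)
y(h, z) = (-11 + h)/(2*z) (y(h, z) = (-11 + h)/((2*z)) = (-11 + h)*(1/(2*z)) = (-11 + h)/(2*z))
-y(Q, 31) = -(-11 + 18)/(2*31) = -7/(2*31) = -1*7/62 = -7/62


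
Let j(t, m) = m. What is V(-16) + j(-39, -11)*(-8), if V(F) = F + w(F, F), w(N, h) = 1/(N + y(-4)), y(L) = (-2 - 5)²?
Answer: 2377/33 ≈ 72.030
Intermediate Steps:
y(L) = 49 (y(L) = (-7)² = 49)
w(N, h) = 1/(49 + N) (w(N, h) = 1/(N + 49) = 1/(49 + N))
V(F) = F + 1/(49 + F)
V(-16) + j(-39, -11)*(-8) = (1 - 16*(49 - 16))/(49 - 16) - 11*(-8) = (1 - 16*33)/33 + 88 = (1 - 528)/33 + 88 = (1/33)*(-527) + 88 = -527/33 + 88 = 2377/33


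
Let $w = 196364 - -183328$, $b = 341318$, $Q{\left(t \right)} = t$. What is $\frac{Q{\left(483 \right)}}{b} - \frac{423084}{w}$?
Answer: $- \frac{12018566123}{10799642838} \approx -1.1129$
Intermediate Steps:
$w = 379692$ ($w = 196364 + 183328 = 379692$)
$\frac{Q{\left(483 \right)}}{b} - \frac{423084}{w} = \frac{483}{341318} - \frac{423084}{379692} = 483 \cdot \frac{1}{341318} - \frac{35257}{31641} = \frac{483}{341318} - \frac{35257}{31641} = - \frac{12018566123}{10799642838}$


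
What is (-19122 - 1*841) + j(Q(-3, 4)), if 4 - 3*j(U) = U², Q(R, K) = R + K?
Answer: -19962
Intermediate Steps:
Q(R, K) = K + R
j(U) = 4/3 - U²/3
(-19122 - 1*841) + j(Q(-3, 4)) = (-19122 - 1*841) + (4/3 - (4 - 3)²/3) = (-19122 - 841) + (4/3 - ⅓*1²) = -19963 + (4/3 - ⅓*1) = -19963 + (4/3 - ⅓) = -19963 + 1 = -19962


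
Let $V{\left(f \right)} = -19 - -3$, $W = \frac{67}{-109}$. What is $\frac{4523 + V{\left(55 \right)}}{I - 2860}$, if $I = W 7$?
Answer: $- \frac{491263}{312209} \approx -1.5735$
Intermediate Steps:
$W = - \frac{67}{109}$ ($W = 67 \left(- \frac{1}{109}\right) = - \frac{67}{109} \approx -0.61468$)
$I = - \frac{469}{109}$ ($I = \left(- \frac{67}{109}\right) 7 = - \frac{469}{109} \approx -4.3027$)
$V{\left(f \right)} = -16$ ($V{\left(f \right)} = -19 + 3 = -16$)
$\frac{4523 + V{\left(55 \right)}}{I - 2860} = \frac{4523 - 16}{- \frac{469}{109} - 2860} = \frac{4507}{- \frac{312209}{109}} = 4507 \left(- \frac{109}{312209}\right) = - \frac{491263}{312209}$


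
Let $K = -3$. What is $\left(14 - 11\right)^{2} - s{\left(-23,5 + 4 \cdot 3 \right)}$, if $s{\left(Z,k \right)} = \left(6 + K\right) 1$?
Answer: $6$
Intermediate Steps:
$s{\left(Z,k \right)} = 3$ ($s{\left(Z,k \right)} = \left(6 - 3\right) 1 = 3 \cdot 1 = 3$)
$\left(14 - 11\right)^{2} - s{\left(-23,5 + 4 \cdot 3 \right)} = \left(14 - 11\right)^{2} - 3 = 3^{2} - 3 = 9 - 3 = 6$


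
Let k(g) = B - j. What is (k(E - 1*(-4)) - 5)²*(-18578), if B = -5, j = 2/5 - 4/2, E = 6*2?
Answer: -32771592/25 ≈ -1.3109e+6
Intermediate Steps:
E = 12
j = -8/5 (j = 2*(⅕) - 4*½ = ⅖ - 2 = -8/5 ≈ -1.6000)
k(g) = -17/5 (k(g) = -5 - 1*(-8/5) = -5 + 8/5 = -17/5)
(k(E - 1*(-4)) - 5)²*(-18578) = (-17/5 - 5)²*(-18578) = (-42/5)²*(-18578) = (1764/25)*(-18578) = -32771592/25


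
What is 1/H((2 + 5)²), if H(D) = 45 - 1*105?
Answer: -1/60 ≈ -0.016667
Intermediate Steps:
H(D) = -60 (H(D) = 45 - 105 = -60)
1/H((2 + 5)²) = 1/(-60) = -1/60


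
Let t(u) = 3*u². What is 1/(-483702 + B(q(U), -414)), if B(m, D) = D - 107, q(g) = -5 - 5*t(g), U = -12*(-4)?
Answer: -1/484223 ≈ -2.0652e-6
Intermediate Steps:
U = 48
q(g) = -5 - 15*g²
B(m, D) = -107 + D
1/(-483702 + B(q(U), -414)) = 1/(-483702 + (-107 - 414)) = 1/(-483702 - 521) = 1/(-484223) = -1/484223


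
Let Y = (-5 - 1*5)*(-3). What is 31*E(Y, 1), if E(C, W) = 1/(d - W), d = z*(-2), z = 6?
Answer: -31/13 ≈ -2.3846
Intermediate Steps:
Y = 30 (Y = (-5 - 5)*(-3) = -10*(-3) = 30)
d = -12 (d = 6*(-2) = -12)
E(C, W) = 1/(-12 - W)
31*E(Y, 1) = 31*(-1/(12 + 1)) = 31*(-1/13) = -31/13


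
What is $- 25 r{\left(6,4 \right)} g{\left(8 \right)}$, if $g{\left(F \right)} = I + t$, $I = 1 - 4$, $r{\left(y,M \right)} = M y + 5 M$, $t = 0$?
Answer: $3300$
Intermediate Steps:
$r{\left(y,M \right)} = 5 M + M y$
$I = -3$
$g{\left(F \right)} = -3$ ($g{\left(F \right)} = -3 + 0 = -3$)
$- 25 r{\left(6,4 \right)} g{\left(8 \right)} = - 25 \cdot 4 \left(5 + 6\right) \left(-3\right) = - 25 \cdot 4 \cdot 11 \left(-3\right) = \left(-25\right) 44 \left(-3\right) = \left(-1100\right) \left(-3\right) = 3300$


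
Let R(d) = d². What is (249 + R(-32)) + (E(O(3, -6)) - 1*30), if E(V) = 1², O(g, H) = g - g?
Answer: 1244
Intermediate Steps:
O(g, H) = 0
E(V) = 1
(249 + R(-32)) + (E(O(3, -6)) - 1*30) = (249 + (-32)²) + (1 - 1*30) = (249 + 1024) + (1 - 30) = 1273 - 29 = 1244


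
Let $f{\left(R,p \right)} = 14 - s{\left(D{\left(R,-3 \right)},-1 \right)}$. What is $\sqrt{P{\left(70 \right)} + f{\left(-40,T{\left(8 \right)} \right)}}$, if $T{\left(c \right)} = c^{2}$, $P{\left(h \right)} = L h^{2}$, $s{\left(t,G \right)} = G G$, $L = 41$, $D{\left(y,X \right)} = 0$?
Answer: $\sqrt{200913} \approx 448.23$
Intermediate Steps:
$s{\left(t,G \right)} = G^{2}$
$P{\left(h \right)} = 41 h^{2}$
$f{\left(R,p \right)} = 13$ ($f{\left(R,p \right)} = 14 - \left(-1\right)^{2} = 14 - 1 = 13$)
$\sqrt{P{\left(70 \right)} + f{\left(-40,T{\left(8 \right)} \right)}} = \sqrt{41 \cdot 70^{2} + 13} = \sqrt{41 \cdot 4900 + 13} = \sqrt{200900 + 13} = \sqrt{200913}$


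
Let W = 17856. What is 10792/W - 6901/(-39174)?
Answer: 11374793/14572728 ≈ 0.78055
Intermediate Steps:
10792/W - 6901/(-39174) = 10792/17856 - 6901/(-39174) = 10792*(1/17856) - 6901*(-1/39174) = 1349/2232 + 6901/39174 = 11374793/14572728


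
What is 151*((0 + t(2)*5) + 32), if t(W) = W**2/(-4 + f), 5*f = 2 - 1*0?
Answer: 35938/9 ≈ 3993.1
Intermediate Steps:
f = 2/5 (f = (2 - 1*0)/5 = (2 + 0)/5 = (1/5)*2 = 2/5 ≈ 0.40000)
t(W) = -5*W**2/18 (t(W) = W**2/(-4 + 2/5) = W**2/(-18/5) = -5*W**2/18)
151*((0 + t(2)*5) + 32) = 151*((0 - 5/18*2**2*5) + 32) = 151*((0 - 5/18*4*5) + 32) = 151*((0 - 10/9*5) + 32) = 151*((0 - 50/9) + 32) = 151*(-50/9 + 32) = 151*(238/9) = 35938/9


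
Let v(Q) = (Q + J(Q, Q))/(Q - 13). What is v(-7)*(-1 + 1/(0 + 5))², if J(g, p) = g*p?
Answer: -168/125 ≈ -1.3440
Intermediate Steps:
v(Q) = (Q + Q²)/(-13 + Q) (v(Q) = (Q + Q*Q)/(Q - 13) = (Q + Q²)/(-13 + Q))
v(-7)*(-1 + 1/(0 + 5))² = (-7*(1 - 7)/(-13 - 7))*(-1 + 1/(0 + 5))² = (-7*(-6)/(-20))*(-1 + 1/5)² = (-7*(-1/20)*(-6))*(-1 + ⅕)² = -21*(-⅘)²/10 = -21/10*16/25 = -168/125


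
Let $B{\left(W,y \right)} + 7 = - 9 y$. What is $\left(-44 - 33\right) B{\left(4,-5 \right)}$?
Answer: $-2926$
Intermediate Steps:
$B{\left(W,y \right)} = -7 - 9 y$
$\left(-44 - 33\right) B{\left(4,-5 \right)} = \left(-44 - 33\right) \left(-7 - -45\right) = - 77 \left(-7 + 45\right) = \left(-77\right) 38 = -2926$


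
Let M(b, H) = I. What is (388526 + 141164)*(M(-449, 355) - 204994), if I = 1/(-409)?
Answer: -44410558720430/409 ≈ -1.0858e+11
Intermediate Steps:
I = -1/409 ≈ -0.0024450
M(b, H) = -1/409
(388526 + 141164)*(M(-449, 355) - 204994) = (388526 + 141164)*(-1/409 - 204994) = 529690*(-83842547/409) = -44410558720430/409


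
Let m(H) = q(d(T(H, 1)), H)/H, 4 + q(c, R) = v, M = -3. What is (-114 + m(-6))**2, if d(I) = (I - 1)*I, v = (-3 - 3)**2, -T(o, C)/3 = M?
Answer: 128164/9 ≈ 14240.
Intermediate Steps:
T(o, C) = 9 (T(o, C) = -3*(-3) = 9)
v = 36 (v = (-6)**2 = 36)
d(I) = I*(-1 + I) (d(I) = (-1 + I)*I = I*(-1 + I))
q(c, R) = 32 (q(c, R) = -4 + 36 = 32)
m(H) = 32/H
(-114 + m(-6))**2 = (-114 + 32/(-6))**2 = (-114 + 32*(-1/6))**2 = (-114 - 16/3)**2 = (-358/3)**2 = 128164/9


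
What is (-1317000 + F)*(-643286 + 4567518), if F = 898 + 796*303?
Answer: -4218211916048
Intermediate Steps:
F = 242086 (F = 898 + 241188 = 242086)
(-1317000 + F)*(-643286 + 4567518) = (-1317000 + 242086)*(-643286 + 4567518) = -1074914*3924232 = -4218211916048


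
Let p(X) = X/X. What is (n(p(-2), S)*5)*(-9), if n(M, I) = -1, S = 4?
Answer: 45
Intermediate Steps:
p(X) = 1
(n(p(-2), S)*5)*(-9) = -1*5*(-9) = -5*(-9) = 45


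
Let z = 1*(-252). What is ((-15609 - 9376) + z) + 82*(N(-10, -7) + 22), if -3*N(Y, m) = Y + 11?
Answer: -70381/3 ≈ -23460.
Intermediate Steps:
N(Y, m) = -11/3 - Y/3 (N(Y, m) = -(Y + 11)/3 = -(11 + Y)/3 = -11/3 - Y/3)
z = -252
((-15609 - 9376) + z) + 82*(N(-10, -7) + 22) = ((-15609 - 9376) - 252) + 82*((-11/3 - 1/3*(-10)) + 22) = (-24985 - 252) + 82*((-11/3 + 10/3) + 22) = -25237 + 82*(-1/3 + 22) = -25237 + 82*(65/3) = -25237 + 5330/3 = -70381/3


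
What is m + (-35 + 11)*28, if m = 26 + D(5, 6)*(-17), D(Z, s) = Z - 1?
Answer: -714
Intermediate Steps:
D(Z, s) = -1 + Z
m = -42 (m = 26 + (-1 + 5)*(-17) = 26 + 4*(-17) = 26 - 68 = -42)
m + (-35 + 11)*28 = -42 + (-35 + 11)*28 = -42 - 24*28 = -42 - 672 = -714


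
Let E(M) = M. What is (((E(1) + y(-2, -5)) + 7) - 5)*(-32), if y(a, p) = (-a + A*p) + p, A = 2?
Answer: 320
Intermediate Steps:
y(a, p) = -a + 3*p (y(a, p) = (-a + 2*p) + p = -a + 3*p)
(((E(1) + y(-2, -5)) + 7) - 5)*(-32) = (((1 + (-1*(-2) + 3*(-5))) + 7) - 5)*(-32) = (((1 + (2 - 15)) + 7) - 5)*(-32) = (((1 - 13) + 7) - 5)*(-32) = ((-12 + 7) - 5)*(-32) = (-5 - 5)*(-32) = -10*(-32) = 320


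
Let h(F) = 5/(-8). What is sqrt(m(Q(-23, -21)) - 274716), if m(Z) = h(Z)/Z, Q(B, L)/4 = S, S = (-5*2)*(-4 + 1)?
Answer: 11*I*sqrt(1307739)/24 ≈ 524.13*I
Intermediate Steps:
h(F) = -5/8 (h(F) = 5*(-1/8) = -5/8)
S = 30 (S = -10*(-3) = 30)
Q(B, L) = 120 (Q(B, L) = 4*30 = 120)
m(Z) = -5/(8*Z)
sqrt(m(Q(-23, -21)) - 274716) = sqrt(-5/8/120 - 274716) = sqrt(-5/8*1/120 - 274716) = sqrt(-1/192 - 274716) = sqrt(-52745473/192) = 11*I*sqrt(1307739)/24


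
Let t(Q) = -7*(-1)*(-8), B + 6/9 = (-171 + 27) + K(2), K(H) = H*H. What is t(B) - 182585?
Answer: -182641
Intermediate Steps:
K(H) = H**2
B = -422/3 (B = -2/3 + ((-171 + 27) + 2**2) = -2/3 + (-144 + 4) = -2/3 - 140 = -422/3 ≈ -140.67)
t(Q) = -56 (t(Q) = 7*(-8) = -56)
t(B) - 182585 = -56 - 182585 = -182641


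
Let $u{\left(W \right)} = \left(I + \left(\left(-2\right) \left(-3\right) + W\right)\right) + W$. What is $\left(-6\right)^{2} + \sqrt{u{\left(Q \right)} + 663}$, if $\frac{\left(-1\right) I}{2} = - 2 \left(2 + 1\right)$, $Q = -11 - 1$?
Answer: $36 + 3 \sqrt{73} \approx 61.632$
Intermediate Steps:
$Q = -12$
$I = 12$ ($I = - 2 \left(- 2 \left(2 + 1\right)\right) = - 2 \left(\left(-2\right) 3\right) = \left(-2\right) \left(-6\right) = 12$)
$u{\left(W \right)} = 18 + 2 W$ ($u{\left(W \right)} = \left(12 + \left(\left(-2\right) \left(-3\right) + W\right)\right) + W = \left(12 + \left(6 + W\right)\right) + W = \left(18 + W\right) + W = 18 + 2 W$)
$\left(-6\right)^{2} + \sqrt{u{\left(Q \right)} + 663} = \left(-6\right)^{2} + \sqrt{\left(18 + 2 \left(-12\right)\right) + 663} = 36 + \sqrt{\left(18 - 24\right) + 663} = 36 + \sqrt{-6 + 663} = 36 + \sqrt{657} = 36 + 3 \sqrt{73}$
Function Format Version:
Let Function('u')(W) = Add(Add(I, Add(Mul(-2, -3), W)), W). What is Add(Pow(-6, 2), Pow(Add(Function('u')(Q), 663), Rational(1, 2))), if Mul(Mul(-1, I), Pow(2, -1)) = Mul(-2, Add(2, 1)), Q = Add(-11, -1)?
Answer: Add(36, Mul(3, Pow(73, Rational(1, 2)))) ≈ 61.632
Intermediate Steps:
Q = -12
I = 12 (I = Mul(-2, Mul(-2, Add(2, 1))) = Mul(-2, Mul(-2, 3)) = Mul(-2, -6) = 12)
Function('u')(W) = Add(18, Mul(2, W)) (Function('u')(W) = Add(Add(12, Add(Mul(-2, -3), W)), W) = Add(Add(12, Add(6, W)), W) = Add(Add(18, W), W) = Add(18, Mul(2, W)))
Add(Pow(-6, 2), Pow(Add(Function('u')(Q), 663), Rational(1, 2))) = Add(Pow(-6, 2), Pow(Add(Add(18, Mul(2, -12)), 663), Rational(1, 2))) = Add(36, Pow(Add(Add(18, -24), 663), Rational(1, 2))) = Add(36, Pow(Add(-6, 663), Rational(1, 2))) = Add(36, Pow(657, Rational(1, 2))) = Add(36, Mul(3, Pow(73, Rational(1, 2))))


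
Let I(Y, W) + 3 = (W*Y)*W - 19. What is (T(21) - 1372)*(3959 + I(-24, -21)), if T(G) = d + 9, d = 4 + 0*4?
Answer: 9033273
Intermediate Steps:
d = 4 (d = 4 + 0 = 4)
T(G) = 13 (T(G) = 4 + 9 = 13)
I(Y, W) = -22 + Y*W² (I(Y, W) = -3 + ((W*Y)*W - 19) = -3 + (Y*W² - 19) = -3 + (-19 + Y*W²) = -22 + Y*W²)
(T(21) - 1372)*(3959 + I(-24, -21)) = (13 - 1372)*(3959 + (-22 - 24*(-21)²)) = -1359*(3959 + (-22 - 24*441)) = -1359*(3959 + (-22 - 10584)) = -1359*(3959 - 10606) = -1359*(-6647) = 9033273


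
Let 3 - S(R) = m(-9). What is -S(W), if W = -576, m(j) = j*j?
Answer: 78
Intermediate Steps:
m(j) = j²
S(R) = -78 (S(R) = 3 - 1*(-9)² = 3 - 1*81 = 3 - 81 = -78)
-S(W) = -1*(-78) = 78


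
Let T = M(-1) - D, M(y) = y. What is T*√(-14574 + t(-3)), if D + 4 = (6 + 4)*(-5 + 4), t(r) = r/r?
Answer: 13*I*√14573 ≈ 1569.3*I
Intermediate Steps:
t(r) = 1
D = -14 (D = -4 + (6 + 4)*(-5 + 4) = -4 + 10*(-1) = -4 - 10 = -14)
T = 13 (T = -1 - 1*(-14) = -1 + 14 = 13)
T*√(-14574 + t(-3)) = 13*√(-14574 + 1) = 13*√(-14573) = 13*(I*√14573) = 13*I*√14573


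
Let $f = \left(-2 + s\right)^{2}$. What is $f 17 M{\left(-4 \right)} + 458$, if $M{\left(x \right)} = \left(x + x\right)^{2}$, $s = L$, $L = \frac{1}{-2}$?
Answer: $7258$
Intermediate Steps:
$L = - \frac{1}{2} \approx -0.5$
$s = - \frac{1}{2} \approx -0.5$
$M{\left(x \right)} = 4 x^{2}$ ($M{\left(x \right)} = \left(2 x\right)^{2} = 4 x^{2}$)
$f = \frac{25}{4}$ ($f = \left(-2 - \frac{1}{2}\right)^{2} = \left(- \frac{5}{2}\right)^{2} = \frac{25}{4} \approx 6.25$)
$f 17 M{\left(-4 \right)} + 458 = \frac{25}{4} \cdot 17 \cdot 4 \left(-4\right)^{2} + 458 = \frac{425 \cdot 4 \cdot 16}{4} + 458 = \frac{425}{4} \cdot 64 + 458 = 6800 + 458 = 7258$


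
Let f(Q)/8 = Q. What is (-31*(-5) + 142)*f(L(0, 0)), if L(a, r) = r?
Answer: 0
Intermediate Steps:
f(Q) = 8*Q
(-31*(-5) + 142)*f(L(0, 0)) = (-31*(-5) + 142)*(8*0) = (155 + 142)*0 = 297*0 = 0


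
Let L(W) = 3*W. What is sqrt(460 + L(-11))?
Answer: sqrt(427) ≈ 20.664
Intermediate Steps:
sqrt(460 + L(-11)) = sqrt(460 + 3*(-11)) = sqrt(460 - 33) = sqrt(427)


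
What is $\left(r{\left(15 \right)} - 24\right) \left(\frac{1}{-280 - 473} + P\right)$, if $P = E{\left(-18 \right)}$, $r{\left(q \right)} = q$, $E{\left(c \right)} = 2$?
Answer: $- \frac{4515}{251} \approx -17.988$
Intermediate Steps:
$P = 2$
$\left(r{\left(15 \right)} - 24\right) \left(\frac{1}{-280 - 473} + P\right) = \left(15 - 24\right) \left(\frac{1}{-280 - 473} + 2\right) = - 9 \left(\frac{1}{-753} + 2\right) = - 9 \left(- \frac{1}{753} + 2\right) = \left(-9\right) \frac{1505}{753} = - \frac{4515}{251}$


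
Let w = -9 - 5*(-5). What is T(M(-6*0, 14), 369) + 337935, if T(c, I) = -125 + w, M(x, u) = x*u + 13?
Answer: 337826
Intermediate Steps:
w = 16 (w = -9 + 25 = 16)
M(x, u) = 13 + u*x (M(x, u) = u*x + 13 = 13 + u*x)
T(c, I) = -109 (T(c, I) = -125 + 16 = -109)
T(M(-6*0, 14), 369) + 337935 = -109 + 337935 = 337826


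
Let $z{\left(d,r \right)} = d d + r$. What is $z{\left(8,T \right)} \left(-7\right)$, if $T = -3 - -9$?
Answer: $-490$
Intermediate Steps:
$T = 6$ ($T = -3 + 9 = 6$)
$z{\left(d,r \right)} = r + d^{2}$ ($z{\left(d,r \right)} = d^{2} + r = r + d^{2}$)
$z{\left(8,T \right)} \left(-7\right) = \left(6 + 8^{2}\right) \left(-7\right) = \left(6 + 64\right) \left(-7\right) = 70 \left(-7\right) = -490$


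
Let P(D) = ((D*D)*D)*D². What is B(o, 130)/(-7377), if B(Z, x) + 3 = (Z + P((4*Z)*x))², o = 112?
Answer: -448966216818886089196602441417699578452377612541/7377 ≈ -6.0860e+43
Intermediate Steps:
P(D) = D⁵ (P(D) = (D²*D)*D² = D³*D² = D⁵)
B(Z, x) = -3 + (Z + 1024*Z⁵*x⁵)² (B(Z, x) = -3 + (Z + ((4*Z)*x)⁵)² = -3 + (Z + (4*Z*x)⁵)² = -3 + (Z + 1024*Z⁵*x⁵)²)
B(o, 130)/(-7377) = (-3 + 112²*(1 + 1024*112⁴*130⁵)²)/(-7377) = (-3 + 12544*(1 + 1024*157351936*37129300000)²)*(-1/7377) = (-3 + 12544*(1 + 5982584051020595200000)²)*(-1/7377) = (-3 + 12544*5982584051020595200001²)*(-1/7377) = (-3 + 12544*35791311927525995631106699730365081190400001)*(-1/7377) = (-3 + 448966216818886089196602441417699578452377612544)*(-1/7377) = 448966216818886089196602441417699578452377612541*(-1/7377) = -448966216818886089196602441417699578452377612541/7377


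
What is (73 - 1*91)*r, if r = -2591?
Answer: 46638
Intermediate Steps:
(73 - 1*91)*r = (73 - 1*91)*(-2591) = (73 - 91)*(-2591) = -18*(-2591) = 46638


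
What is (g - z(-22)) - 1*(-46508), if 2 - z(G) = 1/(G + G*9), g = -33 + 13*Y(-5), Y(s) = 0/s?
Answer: 10224059/220 ≈ 46473.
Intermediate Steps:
Y(s) = 0
g = -33 (g = -33 + 13*0 = -33 + 0 = -33)
z(G) = 2 - 1/(10*G) (z(G) = 2 - 1/(G + G*9) = 2 - 1/(G + 9*G) = 2 - 1/(10*G))
(g - z(-22)) - 1*(-46508) = (-33 - (2 - ⅒/(-22))) - 1*(-46508) = (-33 - (2 - ⅒*(-1/22))) + 46508 = (-33 - (2 + 1/220)) + 46508 = (-33 - 1*441/220) + 46508 = (-33 - 441/220) + 46508 = -7701/220 + 46508 = 10224059/220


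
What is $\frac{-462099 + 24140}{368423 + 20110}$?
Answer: $- \frac{437959}{388533} \approx -1.1272$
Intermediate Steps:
$\frac{-462099 + 24140}{368423 + 20110} = - \frac{437959}{388533}$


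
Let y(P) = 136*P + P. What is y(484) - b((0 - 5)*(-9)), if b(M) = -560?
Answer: 66868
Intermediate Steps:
y(P) = 137*P
y(484) - b((0 - 5)*(-9)) = 137*484 - 1*(-560) = 66308 + 560 = 66868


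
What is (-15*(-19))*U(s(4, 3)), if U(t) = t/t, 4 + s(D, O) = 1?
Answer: 285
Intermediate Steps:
s(D, O) = -3 (s(D, O) = -4 + 1 = -3)
U(t) = 1
(-15*(-19))*U(s(4, 3)) = -15*(-19)*1 = 285*1 = 285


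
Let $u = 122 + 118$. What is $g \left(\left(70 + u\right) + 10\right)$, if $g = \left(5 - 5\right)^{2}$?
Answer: $0$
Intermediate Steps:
$u = 240$
$g = 0$ ($g = 0^{2} = 0$)
$g \left(\left(70 + u\right) + 10\right) = 0 \left(\left(70 + 240\right) + 10\right) = 0 \left(310 + 10\right) = 0 \cdot 320 = 0$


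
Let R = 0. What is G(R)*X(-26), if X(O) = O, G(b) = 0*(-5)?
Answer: 0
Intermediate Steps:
G(b) = 0
G(R)*X(-26) = 0*(-26) = 0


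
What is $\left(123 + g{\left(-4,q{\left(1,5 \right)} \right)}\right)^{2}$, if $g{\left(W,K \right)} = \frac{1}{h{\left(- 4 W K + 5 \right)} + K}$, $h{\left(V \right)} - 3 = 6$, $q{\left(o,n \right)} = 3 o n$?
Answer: $\frac{8720209}{576} \approx 15139.0$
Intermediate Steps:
$q{\left(o,n \right)} = 3 n o$
$h{\left(V \right)} = 9$ ($h{\left(V \right)} = 3 + 6 = 9$)
$g{\left(W,K \right)} = \frac{1}{9 + K}$
$\left(123 + g{\left(-4,q{\left(1,5 \right)} \right)}\right)^{2} = \left(123 + \frac{1}{9 + 3 \cdot 5 \cdot 1}\right)^{2} = \left(123 + \frac{1}{9 + 15}\right)^{2} = \left(123 + \frac{1}{24}\right)^{2} = \left(\frac{2953}{24}\right)^{2} = \frac{8720209}{576}$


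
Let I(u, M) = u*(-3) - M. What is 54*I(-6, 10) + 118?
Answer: 550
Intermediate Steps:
I(u, M) = -M - 3*u (I(u, M) = -3*u - M = -M - 3*u)
54*I(-6, 10) + 118 = 54*(-1*10 - 3*(-6)) + 118 = 54*(-10 + 18) + 118 = 54*8 + 118 = 432 + 118 = 550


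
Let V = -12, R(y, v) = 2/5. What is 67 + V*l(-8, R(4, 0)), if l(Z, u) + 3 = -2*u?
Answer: 563/5 ≈ 112.60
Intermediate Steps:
R(y, v) = 2/5 (R(y, v) = 2*(1/5) = 2/5)
l(Z, u) = -3 - 2*u
67 + V*l(-8, R(4, 0)) = 67 - 12*(-3 - 2*2/5) = 67 - 12*(-3 - 4/5) = 67 - 12*(-19/5) = 67 + 228/5 = 563/5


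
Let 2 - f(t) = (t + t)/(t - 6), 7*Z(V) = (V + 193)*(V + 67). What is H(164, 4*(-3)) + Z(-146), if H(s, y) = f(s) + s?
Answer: -202677/553 ≈ -366.50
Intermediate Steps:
Z(V) = (67 + V)*(193 + V)/7 (Z(V) = ((V + 193)*(V + 67))/7 = ((193 + V)*(67 + V))/7 = ((67 + V)*(193 + V))/7 = (67 + V)*(193 + V)/7)
f(t) = 2 - 2*t/(-6 + t) (f(t) = 2 - (t + t)/(t - 6) = 2 - 2*t/(-6 + t))
H(s, y) = s - 12/(-6 + s) (H(s, y) = -12/(-6 + s) + s = s - 12/(-6 + s))
H(164, 4*(-3)) + Z(-146) = (-12 + 164*(-6 + 164))/(-6 + 164) + (12931/7 + (⅐)*(-146)² + (260/7)*(-146)) = (-12 + 164*158)/158 + (12931/7 + (⅐)*21316 - 37960/7) = (-12 + 25912)/158 + (12931/7 + 21316/7 - 37960/7) = (1/158)*25900 - 3713/7 = 12950/79 - 3713/7 = -202677/553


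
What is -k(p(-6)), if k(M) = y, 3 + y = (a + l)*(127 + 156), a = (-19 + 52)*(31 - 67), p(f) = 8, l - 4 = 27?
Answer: 327434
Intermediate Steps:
l = 31 (l = 4 + 27 = 31)
a = -1188 (a = 33*(-36) = -1188)
y = -327434 (y = -3 + (-1188 + 31)*(127 + 156) = -3 - 1157*283 = -3 - 327431 = -327434)
k(M) = -327434
-k(p(-6)) = -1*(-327434) = 327434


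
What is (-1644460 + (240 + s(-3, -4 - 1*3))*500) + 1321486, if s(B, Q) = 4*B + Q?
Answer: -212474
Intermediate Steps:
s(B, Q) = Q + 4*B
(-1644460 + (240 + s(-3, -4 - 1*3))*500) + 1321486 = (-1644460 + (240 + ((-4 - 1*3) + 4*(-3)))*500) + 1321486 = (-1644460 + (240 + ((-4 - 3) - 12))*500) + 1321486 = (-1644460 + (240 + (-7 - 12))*500) + 1321486 = (-1644460 + (240 - 19)*500) + 1321486 = (-1644460 + 221*500) + 1321486 = (-1644460 + 110500) + 1321486 = -1533960 + 1321486 = -212474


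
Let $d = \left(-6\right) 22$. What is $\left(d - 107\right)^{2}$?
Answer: $57121$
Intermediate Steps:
$d = -132$
$\left(d - 107\right)^{2} = \left(-132 - 107\right)^{2} = \left(-239\right)^{2} = 57121$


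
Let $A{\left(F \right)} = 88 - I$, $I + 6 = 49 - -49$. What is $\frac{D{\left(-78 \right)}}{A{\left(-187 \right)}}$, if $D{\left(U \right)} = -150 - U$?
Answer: $18$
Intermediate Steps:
$I = 92$ ($I = -6 + \left(49 - -49\right) = -6 + \left(49 + 49\right) = -6 + 98 = 92$)
$A{\left(F \right)} = -4$ ($A{\left(F \right)} = 88 - 92 = -4$)
$\frac{D{\left(-78 \right)}}{A{\left(-187 \right)}} = \frac{-150 - -78}{-4} = \left(-150 + 78\right) \left(- \frac{1}{4}\right) = \left(-72\right) \left(- \frac{1}{4}\right) = 18$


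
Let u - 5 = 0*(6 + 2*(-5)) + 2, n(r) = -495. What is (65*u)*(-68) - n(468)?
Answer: -30445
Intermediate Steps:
u = 7 (u = 5 + (0*(6 + 2*(-5)) + 2) = 5 + (0*(6 - 10) + 2) = 5 + (0*(-4) + 2) = 5 + (0 + 2) = 5 + 2 = 7)
(65*u)*(-68) - n(468) = (65*7)*(-68) - 1*(-495) = 455*(-68) + 495 = -30940 + 495 = -30445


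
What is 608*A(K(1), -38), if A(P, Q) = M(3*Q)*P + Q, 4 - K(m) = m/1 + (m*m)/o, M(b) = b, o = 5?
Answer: -1085888/5 ≈ -2.1718e+5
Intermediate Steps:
K(m) = 4 - m - m**2/5 (K(m) = 4 - (m/1 + (m*m)/5) = 4 - (m*1 + m**2*(1/5)) = 4 - (m + m**2/5) = 4 + (-m - m**2/5) = 4 - m - m**2/5)
A(P, Q) = Q + 3*P*Q (A(P, Q) = (3*Q)*P + Q = 3*P*Q + Q = Q + 3*P*Q)
608*A(K(1), -38) = 608*(-38*(1 + 3*(4 - 1*1 - 1/5*1**2))) = 608*(-38*(1 + 3*(4 - 1 - 1/5*1))) = 608*(-38*(1 + 3*(4 - 1 - 1/5))) = 608*(-38*(1 + 3*(14/5))) = 608*(-38*(1 + 42/5)) = 608*(-38*47/5) = 608*(-1786/5) = -1085888/5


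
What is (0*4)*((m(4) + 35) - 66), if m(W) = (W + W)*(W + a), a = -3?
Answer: 0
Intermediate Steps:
m(W) = 2*W*(-3 + W) (m(W) = (W + W)*(W - 3) = (2*W)*(-3 + W) = 2*W*(-3 + W))
(0*4)*((m(4) + 35) - 66) = (0*4)*((2*4*(-3 + 4) + 35) - 66) = 0*((2*4*1 + 35) - 66) = 0*((8 + 35) - 66) = 0*(43 - 66) = 0*(-23) = 0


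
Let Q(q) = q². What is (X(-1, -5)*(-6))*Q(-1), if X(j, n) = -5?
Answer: 30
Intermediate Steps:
(X(-1, -5)*(-6))*Q(-1) = -5*(-6)*(-1)² = 30*1 = 30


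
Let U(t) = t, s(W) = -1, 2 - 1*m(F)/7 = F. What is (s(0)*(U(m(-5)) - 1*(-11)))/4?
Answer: -15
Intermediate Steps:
m(F) = 14 - 7*F
(s(0)*(U(m(-5)) - 1*(-11)))/4 = -((14 - 7*(-5)) - 1*(-11))/4 = -((14 + 35) + 11)*(¼) = -(49 + 11)*(¼) = -1*60*(¼) = -60*¼ = -15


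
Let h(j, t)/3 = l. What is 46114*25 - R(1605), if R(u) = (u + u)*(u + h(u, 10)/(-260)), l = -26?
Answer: -4000163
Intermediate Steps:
h(j, t) = -78 (h(j, t) = 3*(-26) = -78)
R(u) = 2*u*(3/10 + u) (R(u) = (u + u)*(u - 78/(-260)) = (2*u)*(u - 78*(-1/260)) = (2*u)*(u + 3/10) = (2*u)*(3/10 + u) = 2*u*(3/10 + u))
46114*25 - R(1605) = 46114*25 - 1605*(3 + 10*1605)/5 = 1152850 - 1605*(3 + 16050)/5 = 1152850 - 1605*16053/5 = 1152850 - 1*5153013 = 1152850 - 5153013 = -4000163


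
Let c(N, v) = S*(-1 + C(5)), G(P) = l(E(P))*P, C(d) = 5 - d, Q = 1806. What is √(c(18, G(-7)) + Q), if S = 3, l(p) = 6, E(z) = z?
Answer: √1803 ≈ 42.462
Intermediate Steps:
G(P) = 6*P
c(N, v) = -3 (c(N, v) = 3*(-1 + (5 - 1*5)) = 3*(-1 + (5 - 5)) = 3*(-1 + 0) = 3*(-1) = -3)
√(c(18, G(-7)) + Q) = √(-3 + 1806) = √1803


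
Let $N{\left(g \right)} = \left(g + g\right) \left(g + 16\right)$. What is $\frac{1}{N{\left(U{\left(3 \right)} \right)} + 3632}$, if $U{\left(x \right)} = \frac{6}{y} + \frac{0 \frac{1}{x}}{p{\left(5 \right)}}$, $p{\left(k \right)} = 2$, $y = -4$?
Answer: $\frac{2}{7177} \approx 0.00027867$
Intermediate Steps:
$U{\left(x \right)} = - \frac{3}{2}$ ($U{\left(x \right)} = \frac{6}{-4} + \frac{0 \frac{1}{x}}{2} = 6 \left(- \frac{1}{4}\right) + 0 \cdot \frac{1}{2} = - \frac{3}{2} + 0 = - \frac{3}{2}$)
$N{\left(g \right)} = 2 g \left(16 + g\right)$
$\frac{1}{N{\left(U{\left(3 \right)} \right)} + 3632} = \frac{1}{2 \left(- \frac{3}{2}\right) \left(16 - \frac{3}{2}\right) + 3632} = \frac{1}{2 \left(- \frac{3}{2}\right) \frac{29}{2} + 3632} = \frac{1}{- \frac{87}{2} + 3632} = \frac{1}{\frac{7177}{2}} = \frac{2}{7177}$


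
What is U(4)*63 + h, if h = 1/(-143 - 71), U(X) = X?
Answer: 53927/214 ≈ 252.00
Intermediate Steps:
h = -1/214 (h = 1/(-214) = -1/214 ≈ -0.0046729)
U(4)*63 + h = 4*63 - 1/214 = 252 - 1/214 = 53927/214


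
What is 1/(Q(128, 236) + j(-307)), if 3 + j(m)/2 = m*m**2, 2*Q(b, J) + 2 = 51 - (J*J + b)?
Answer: -2/115793559 ≈ -1.7272e-8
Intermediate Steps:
Q(b, J) = 49/2 - b/2 - J**2/2 (Q(b, J) = -1 + (51 - (J*J + b))/2 = -1 + (51 - (J**2 + b))/2 = -1 + (51 - (b + J**2))/2 = -1 + (51 + (-b - J**2))/2 = -1 + (51 - b - J**2)/2 = -1 + (51/2 - b/2 - J**2/2) = 49/2 - b/2 - J**2/2)
j(m) = -6 + 2*m**3 (j(m) = -6 + 2*(m*m**2) = -6 + 2*m**3)
1/(Q(128, 236) + j(-307)) = 1/((49/2 - 1/2*128 - 1/2*236**2) + (-6 + 2*(-307)**3)) = 1/((49/2 - 64 - 1/2*55696) + (-6 + 2*(-28934443))) = 1/((49/2 - 64 - 27848) + (-6 - 57868886)) = 1/(-55775/2 - 57868892) = 1/(-115793559/2) = -2/115793559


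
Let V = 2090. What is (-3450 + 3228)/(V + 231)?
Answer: -222/2321 ≈ -0.095648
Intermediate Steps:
(-3450 + 3228)/(V + 231) = (-3450 + 3228)/(2090 + 231) = -222/2321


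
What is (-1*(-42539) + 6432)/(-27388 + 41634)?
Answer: 48971/14246 ≈ 3.4375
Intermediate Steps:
(-1*(-42539) + 6432)/(-27388 + 41634) = (42539 + 6432)/14246 = 48971*(1/14246) = 48971/14246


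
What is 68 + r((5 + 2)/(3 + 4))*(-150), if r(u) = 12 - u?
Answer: -1582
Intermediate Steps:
68 + r((5 + 2)/(3 + 4))*(-150) = 68 + (12 - (5 + 2)/(3 + 4))*(-150) = 68 + (12 - 7/7)*(-150) = 68 + (12 - 1*1)*(-150) = 68 + (12 - 1)*(-150) = 68 + 11*(-150) = 68 - 1650 = -1582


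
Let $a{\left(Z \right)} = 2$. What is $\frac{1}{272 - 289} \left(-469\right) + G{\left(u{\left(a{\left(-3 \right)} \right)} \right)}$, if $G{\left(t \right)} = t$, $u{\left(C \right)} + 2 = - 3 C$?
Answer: $\frac{333}{17} \approx 19.588$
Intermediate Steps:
$u{\left(C \right)} = -2 - 3 C$
$\frac{1}{272 - 289} \left(-469\right) + G{\left(u{\left(a{\left(-3 \right)} \right)} \right)} = \frac{1}{272 - 289} \left(-469\right) - 8 = \frac{1}{-17} \left(-469\right) - 8 = \left(- \frac{1}{17}\right) \left(-469\right) - 8 = \frac{469}{17} - 8 = \frac{333}{17}$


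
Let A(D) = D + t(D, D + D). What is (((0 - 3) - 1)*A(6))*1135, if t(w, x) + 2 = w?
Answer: -45400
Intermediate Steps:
t(w, x) = -2 + w
A(D) = -2 + 2*D (A(D) = D + (-2 + D) = -2 + 2*D)
(((0 - 3) - 1)*A(6))*1135 = (((0 - 3) - 1)*(-2 + 2*6))*1135 = ((-3 - 1)*(-2 + 12))*1135 = -4*10*1135 = -40*1135 = -45400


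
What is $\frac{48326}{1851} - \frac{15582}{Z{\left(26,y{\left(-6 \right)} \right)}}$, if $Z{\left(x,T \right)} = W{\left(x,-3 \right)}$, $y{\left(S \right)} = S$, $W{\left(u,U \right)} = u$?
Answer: $- \frac{13792903}{24063} \approx -573.2$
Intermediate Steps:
$Z{\left(x,T \right)} = x$
$\frac{48326}{1851} - \frac{15582}{Z{\left(26,y{\left(-6 \right)} \right)}} = \frac{48326}{1851} - \frac{15582}{26} = 48326 \cdot \frac{1}{1851} - \frac{7791}{13} = \frac{48326}{1851} - \frac{7791}{13} = - \frac{13792903}{24063}$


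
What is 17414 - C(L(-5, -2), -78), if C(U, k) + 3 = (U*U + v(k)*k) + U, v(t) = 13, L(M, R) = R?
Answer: 18429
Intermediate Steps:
C(U, k) = -3 + U + U**2 + 13*k (C(U, k) = -3 + ((U*U + 13*k) + U) = -3 + ((U**2 + 13*k) + U) = -3 + (U + U**2 + 13*k) = -3 + U + U**2 + 13*k)
17414 - C(L(-5, -2), -78) = 17414 - (-3 - 2 + (-2)**2 + 13*(-78)) = 17414 - (-3 - 2 + 4 - 1014) = 17414 - 1*(-1015) = 17414 + 1015 = 18429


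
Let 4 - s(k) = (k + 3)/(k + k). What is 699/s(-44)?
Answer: 61512/311 ≈ 197.79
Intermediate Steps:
s(k) = 4 - (3 + k)/(2*k) (s(k) = 4 - (k + 3)/(k + k) = 4 - (3 + k)/(2*k))
699/s(-44) = 699/(((½)*(-3 + 7*(-44))/(-44))) = 699/(((½)*(-1/44)*(-3 - 308))) = 699/(((½)*(-1/44)*(-311))) = 699/(311/88) = 699*(88/311) = 61512/311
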